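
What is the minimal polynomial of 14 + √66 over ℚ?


Let α = 14 + √66. Then α - 14 = √66, so (α - 14)² = 66, giving α² - 28α + 130 = 0. Degree 2 and α ∉ ℚ, so this is the minimal polynomial.

Minimal polynomial: x² - 28x + 130


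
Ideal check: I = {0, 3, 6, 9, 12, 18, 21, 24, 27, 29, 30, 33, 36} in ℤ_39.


Check ideal conditions for I = {0, 3, 6, 9, 12, 18, 21, 24, 27, 29, 30, 33, 36} in ℤ_39:
(1) I is an additive subgroup? No
(2) For r ∈ ℤ_39 and a ∈ I: r·a ∈ I? No  [counterexample: r=2, a=27, r·a mod 39 = 15 ∉ I]

No, I is not an ideal of ℤ_39


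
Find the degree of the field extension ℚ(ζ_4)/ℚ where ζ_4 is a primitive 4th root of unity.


[ℚ(ζ_n):ℚ] = deg Φ_n(x) = φ(n). Here φ(4) = 2

[ℚ(ζ_4)/ℚ where ζ_4 is a primitive 4th root of unity] = 2


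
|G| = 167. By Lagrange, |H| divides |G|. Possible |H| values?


Lagrange's theorem: |H| divides |G|
|G| = 167
Divisors of 167: 1, 167

Possible subgroup orders: {1, 167}


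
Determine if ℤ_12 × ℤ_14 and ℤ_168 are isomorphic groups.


Comparing ℤ_12 × ℤ_14 and ℤ_168:
gcd(12,14) = 2 ≠ 1. Max element order in ℤ_12×ℤ_14 is lcm(12,14) = 84 < 168, so it has no element of order 168

No, ℤ_12 × ℤ_14 ≇ ℤ_168


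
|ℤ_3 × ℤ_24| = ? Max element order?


|ℤ_3 × ℤ_24| = 3 × 24 = 72
Max element order = lcm(3,24) = 24
Cyclic? No (gcd=3)

|ℤ_3×ℤ_24| = 72, max element order = 24


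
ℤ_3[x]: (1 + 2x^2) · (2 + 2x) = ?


Expand and collect like terms; reduce coefficients mod 3:
x^0: 1·2 = 2 ≡ 2 (mod 3)
x^1: 1·2 + 0·2 = 2 ≡ 2 (mod 3)
x^2: 0·2 + 2·2 = 4 ≡ 1 (mod 3)
x^3: 2·2 = 4 ≡ 1 (mod 3)
Result: 2 + 2x + x^2 + x^3

f · g = 2 + 2x + x^2 + x^3


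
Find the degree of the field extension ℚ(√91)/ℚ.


√91 has minimal polynomial x² - 91 (irreducible over ℚ since 91 is squarefree)

[ℚ(√91)/ℚ] = 2


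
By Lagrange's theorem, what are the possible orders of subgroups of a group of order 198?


Lagrange's theorem: |H| divides |G|
|G| = 198
Divisors of 198: 1, 2, 3, 6, 9, 11, 18, 22, 33, 66, 99, 198

Possible subgroup orders: {1, 2, 3, 6, 9, 11, 18, 22, 33, 66, 99, 198}


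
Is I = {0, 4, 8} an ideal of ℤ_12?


Check ideal conditions for I = {0, 4, 8} in ℤ_12:
(1) I is an additive subgroup? Yes
(2) For r ∈ ℤ_12 and a ∈ I: r·a ∈ I? Yes

Yes, I is an ideal of ℤ_12


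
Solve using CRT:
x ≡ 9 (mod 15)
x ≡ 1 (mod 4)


m₁ = 15, m₂ = 4, gcd = 1, so CRT applies. M = m₁·m₂ = 60
Let M₁ = M/m₁ = 4, M₂ = M/m₂ = 15
Find y₁ ≡ M₁⁻¹ (mod m₁): 4⁻¹ ≡ 4 (mod 15)
Find y₂ ≡ M₂⁻¹ (mod m₂): 15⁻¹ ≡ 3 (mod 4)
x = a₁·M₁·y₁ + a₂·M₂·y₂ = 9·4·4 + 1·15·3 = 189
Reduce mod 60: x ≡ 9
Check: 9 mod 15 = 9 ✓, 9 mod 4 = 1 ✓

x ≡ 9 (mod 60)


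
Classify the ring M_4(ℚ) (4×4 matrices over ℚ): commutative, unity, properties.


Matrix multiplication is non-commutative for n ≥ 2; the identity matrix I is the unity; singular matrices give zero divisors, so not an integral domain
Commutative: No
Integral domain: No
Has unity: Yes

M_4(ℚ) (4×4 matrices over ℚ): Commutative=No, Unity=Yes


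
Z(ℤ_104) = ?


Z(G) = {g ∈ G | gx = xg for all x ∈ G}
ℤ_104 is abelian, so Z(G) = G

Z(ℤ_104) = ℤ_104


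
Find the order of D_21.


|D_n| = 2n (n rotations and n reflections)
|D_21| = 2×21 = 42

|D_21| = 42


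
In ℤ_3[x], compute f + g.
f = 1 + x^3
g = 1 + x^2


Add coefficients mod 3:
x^0: 1 + 1 = 2 (mod 3)
x^1: 0 + 0 = 0 (mod 3)
x^2: 0 + 1 = 1 (mod 3)
x^3: 1 + 0 = 1 (mod 3)
Result: 2 + x^2 + x^3

f + g = 2 + x^2 + x^3


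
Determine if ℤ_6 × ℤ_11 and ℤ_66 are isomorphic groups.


Comparing ℤ_6 × ℤ_11 and ℤ_66:
gcd(6,11) = 1, so ℤ_6 × ℤ_11 ≅ ℤ_66 (CRT)

Yes, ℤ_6 × ℤ_11 ≅ ℤ_66


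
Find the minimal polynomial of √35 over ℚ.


√35 satisfies x² - 35 = 0, irreducible over ℚ since 35 is squarefree

Minimal polynomial: x² - 35


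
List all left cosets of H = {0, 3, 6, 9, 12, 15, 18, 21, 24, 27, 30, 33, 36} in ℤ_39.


H = {0, 3, 6, 9, 12, 15, 18, 21, 24, 27, 30, 33, 36}, |H| = 13
Number of cosets = |G|/|H| = 39/13 = 3
0 + H = {0, 3, 6, 9, 12, 15, 18, 21, 24, 27, 30, 33, 36}
1 + H = {1, 4, 7, 10, 13, 16, 19, 22, 25, 28, 31, 34, 37}
2 + H = {2, 5, 8, 11, 14, 17, 20, 23, 26, 29, 32, 35, 38}

Cosets: 0+H={0,3,6,9,12,15,18,21,24,27,30,33,36}; 1+H={1,4,7,10,13,16,19,22,25,28,31,34,37}; 2+H={2,5,8,11,14,17,20,23,26,29,32,35,38}


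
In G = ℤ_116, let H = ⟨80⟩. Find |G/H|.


|⟨80⟩| = n / gcd(80, 116) = 116 / 4 = 29
H is normal (ℤ_116 is abelian).
|G/H| = |G| / |H| = 116 / 29 = 4

|G/H| = 4


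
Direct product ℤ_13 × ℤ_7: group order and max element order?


|ℤ_13 × ℤ_7| = 13 × 7 = 91
Max element order = lcm(13,7) = 91
Cyclic? Yes (gcd=1)

|ℤ_13×ℤ_7| = 91, max element order = 91


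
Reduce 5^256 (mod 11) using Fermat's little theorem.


Fermat's little theorem: if p is prime and gcd(a,p)=1, then a^(p-1) ≡ 1 (mod p)
p = 11 is prime, gcd(5,11) = 1
Reduce exponent: 256 mod 10 = 6
So 5^256 ≡ 5^6 (mod 11)
5^6 mod 11 = 5

5^256 ≡ 5 (mod 11)


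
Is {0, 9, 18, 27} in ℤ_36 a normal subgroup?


H = {0, 9, 18, 27} in ℤ_36
ℤ_36 is abelian; every subgroup of an abelian group is normal

Yes, normal subgroup


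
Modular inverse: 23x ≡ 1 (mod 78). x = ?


Use the extended Euclidean algorithm to write 1 = 23·s + 78·t; then s mod 78 is the inverse.
Euclidean algorithm:
  23 = 0·78 + 23
  78 = 3·23 + 9
  23 = 2·9 + 5
  9 = 1·5 + 4
  5 = 1·4 + 1
  4 = 4·1 + 0
gcd(23,78) = 1
Back-substitution gives: 23·(17) + 78·(-5) = 1
So 23⁻¹ ≡ 17 ≡ 17 (mod 78)
Check: 23 × 17 = 391 ≡ 1 (mod 78) ✓

23⁻¹ ≡ 17 (mod 78)


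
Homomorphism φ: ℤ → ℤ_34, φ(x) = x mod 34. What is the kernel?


Kernel = preimage of identity
ker(φ) = {x ∈ ℤ : x ≡ 0 (mod 34)} = 34ℤ = {0, ±34, ±68, ...}

ker(φ) = 34ℤ


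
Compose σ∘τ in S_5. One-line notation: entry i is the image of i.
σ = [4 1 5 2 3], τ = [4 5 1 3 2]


σ∘τ: apply τ first, then σ
1 →τ 4 →σ 2
2 →τ 5 →σ 3
3 →τ 1 →σ 4
4 →τ 3 →σ 5
5 →τ 2 →σ 1

σ∘τ = [2 3 4 5 1]


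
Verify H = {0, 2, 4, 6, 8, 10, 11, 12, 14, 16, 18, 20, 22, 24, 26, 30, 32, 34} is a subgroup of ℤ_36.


Subgroup test for H = {0, 2, 4, 6, 8, 10, 11, 12, 14, 16, 18, 20, 22, 24, 26, 30, 32, 34} in (ℤ_36, +):
(1) 0 ∈ H? Yes
(2) Closure: for all a,b ∈ H, (a+b) mod 36 ∈ H? No  [counterexample: 2 + 11 = 13 ∉ H]
(3) Inverses: for all a ∈ H, -a mod 36 ∈ H? No

No, H is not a subgroup of ℤ_36


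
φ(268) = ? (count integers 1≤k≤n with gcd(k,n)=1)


Factor n: 268 = 2^2 × 67
φ(n) = n · ∏(1 - 1/p) over distinct primes p | n
φ(268) = 268 · (1 - 1/2) · (1 - 1/67) = 132

φ(268) = 132


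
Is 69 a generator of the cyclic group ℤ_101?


g generates ℤ_n iff gcd(g, n) = 1
gcd(69, 101) = 1
Since gcd = 1, 69 is a generator.

Yes, 69 generates ℤ_101


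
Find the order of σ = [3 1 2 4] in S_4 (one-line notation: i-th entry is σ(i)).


Cycle decomposition: (1 3 2)
Cycle lengths: 3
Order = lcm(3) = 3

ord(σ) = 3


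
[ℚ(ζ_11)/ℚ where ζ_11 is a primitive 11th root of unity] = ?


[ℚ(ζ_n):ℚ] = deg Φ_n(x) = φ(n). Here φ(11) = 10

[ℚ(ζ_11)/ℚ where ζ_11 is a primitive 11th root of unity] = 10


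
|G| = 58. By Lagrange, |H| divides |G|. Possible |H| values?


Lagrange's theorem: |H| divides |G|
|G| = 58
Divisors of 58: 1, 2, 29, 58

Possible subgroup orders: {1, 2, 29, 58}


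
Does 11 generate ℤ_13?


g generates ℤ_n iff gcd(g, n) = 1
gcd(11, 13) = 1
Since gcd = 1, 11 is a generator.

Yes, 11 generates ℤ_13


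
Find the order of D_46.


|D_n| = 2n (n rotations and n reflections)
|D_46| = 2×46 = 92

|D_46| = 92


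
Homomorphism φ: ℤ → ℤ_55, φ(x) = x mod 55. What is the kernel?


Kernel = preimage of identity
ker(φ) = {x ∈ ℤ : x ≡ 0 (mod 55)} = 55ℤ = {0, ±55, ±110, ...}

ker(φ) = 55ℤ


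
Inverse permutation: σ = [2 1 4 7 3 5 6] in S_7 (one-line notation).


To find σ⁻¹, swap domain and range:
σ(1) = 2 → σ⁻¹(2) = 1
σ(2) = 1 → σ⁻¹(1) = 2
σ(3) = 4 → σ⁻¹(4) = 3
σ(4) = 7 → σ⁻¹(7) = 4
σ(5) = 3 → σ⁻¹(3) = 5
σ(6) = 5 → σ⁻¹(5) = 6
σ(7) = 6 → σ⁻¹(6) = 7

σ⁻¹ = [2 1 5 3 6 7 4]


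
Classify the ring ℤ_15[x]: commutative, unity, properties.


ℤ_15 has zero divisors (3·5 ≡ 0), and these lift to constant zero divisors in ℤ_15[x]; so not an integral domain
Commutative: Yes
Integral domain: No
Has unity: Yes

ℤ_15[x]: Commutative=Yes, Unity=Yes


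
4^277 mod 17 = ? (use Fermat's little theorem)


Fermat's little theorem: if p is prime and gcd(a,p)=1, then a^(p-1) ≡ 1 (mod p)
p = 17 is prime, gcd(4,17) = 1
Reduce exponent: 277 mod 16 = 5
So 4^277 ≡ 4^5 (mod 17)
4^5 mod 17 = 4

4^277 ≡ 4 (mod 17)


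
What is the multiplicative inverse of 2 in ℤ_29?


Use the extended Euclidean algorithm to write 1 = 2·s + 29·t; then s mod 29 is the inverse.
Euclidean algorithm:
  2 = 0·29 + 2
  29 = 14·2 + 1
  2 = 2·1 + 0
gcd(2,29) = 1
Back-substitution gives: 2·(-14) + 29·(1) = 1
So 2⁻¹ ≡ -14 ≡ 15 (mod 29)
Check: 2 × 15 = 30 ≡ 1 (mod 29) ✓

2⁻¹ ≡ 15 (mod 29)


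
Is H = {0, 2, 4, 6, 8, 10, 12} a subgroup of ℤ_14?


Subgroup test for H = {0, 2, 4, 6, 8, 10, 12} in (ℤ_14, +):
(1) 0 ∈ H? Yes
(2) Closure: for all a,b ∈ H, (a+b) mod 14 ∈ H? Yes
(3) Inverses: for all a ∈ H, -a mod 14 ∈ H? Yes

Yes, H is a subgroup of ℤ_14


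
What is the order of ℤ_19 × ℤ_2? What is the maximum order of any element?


|ℤ_19 × ℤ_2| = 19 × 2 = 38
Max element order = lcm(19,2) = 38
Cyclic? Yes (gcd=1)

|ℤ_19×ℤ_2| = 38, max element order = 38


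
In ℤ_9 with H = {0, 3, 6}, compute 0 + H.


0 + H = {0 + h (mod 9) : h ∈ H}
0+0=0, 0+3=3, 0+6=6

0 + H = {0, 3, 6}


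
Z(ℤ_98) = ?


Z(G) = {g ∈ G | gx = xg for all x ∈ G}
ℤ_98 is abelian, so Z(G) = G

Z(ℤ_98) = ℤ_98


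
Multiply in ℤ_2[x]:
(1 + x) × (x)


Expand and collect like terms; reduce coefficients mod 2:
x^0: 1·0 = 0 ≡ 0 (mod 2)
x^1: 1·1 + 1·0 = 1 ≡ 1 (mod 2)
x^2: 1·1 = 1 ≡ 1 (mod 2)
Result: x + x^2

f · g = x + x^2


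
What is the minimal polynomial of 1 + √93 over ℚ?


Let α = 1 + √93. Then α - 1 = √93, so (α - 1)² = 93, giving α² - 2α - 92 = 0. Degree 2 and α ∉ ℚ, so this is the minimal polynomial.

Minimal polynomial: x² - 2x - 92


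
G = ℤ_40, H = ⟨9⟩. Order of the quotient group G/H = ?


|⟨9⟩| = n / gcd(9, 40) = 40 / 1 = 40
H is normal (ℤ_40 is abelian).
|G/H| = |G| / |H| = 40 / 40 = 1

|G/H| = 1


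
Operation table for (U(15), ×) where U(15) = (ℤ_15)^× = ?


Elements: {1, 2, 4, 7, 8, 11, 13, 14}
Operation: multiplication mod 15
Entry (a, b) = (a × b) mod 15

Cayley table:
   |  1 |  2 |  4 |  7 |  8 | 11 | 13 | 14
 1 |  1 |  2 |  4 |  7 |  8 | 11 | 13 | 14
 2 |  2 |  4 |  8 | 14 |  1 |  7 | 11 | 13
 4 |  4 |  8 |  1 | 13 |  2 | 14 |  7 | 11
 7 |  7 | 14 | 13 |  4 | 11 |  2 |  1 |  8
 8 |  8 |  1 |  2 | 11 |  4 | 13 | 14 |  7
11 | 11 |  7 | 14 |  2 | 13 |  1 |  8 |  4
13 | 13 | 11 |  7 |  1 | 14 |  8 |  4 |  2
14 | 14 | 13 | 11 |  8 |  7 |  4 |  2 |  1


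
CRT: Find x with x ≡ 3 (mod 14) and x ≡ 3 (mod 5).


m₁ = 14, m₂ = 5, gcd = 1, so CRT applies. M = m₁·m₂ = 70
Let M₁ = M/m₁ = 5, M₂ = M/m₂ = 14
Find y₁ ≡ M₁⁻¹ (mod m₁): 5⁻¹ ≡ 3 (mod 14)
Find y₂ ≡ M₂⁻¹ (mod m₂): 14⁻¹ ≡ 4 (mod 5)
x = a₁·M₁·y₁ + a₂·M₂·y₂ = 3·5·3 + 3·14·4 = 213
Reduce mod 70: x ≡ 3
Check: 3 mod 14 = 3 ✓, 3 mod 5 = 3 ✓

x ≡ 3 (mod 70)


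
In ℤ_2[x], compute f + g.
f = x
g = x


Add coefficients mod 2:
x^0: 0 + 0 = 0 (mod 2)
x^1: 1 + 1 = 0 (mod 2)
Result: 0

f + g = 0


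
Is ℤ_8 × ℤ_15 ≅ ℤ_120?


Comparing ℤ_8 × ℤ_15 and ℤ_120:
gcd(8,15) = 1, so ℤ_8 × ℤ_15 ≅ ℤ_120 (CRT)

Yes, ℤ_8 × ℤ_15 ≅ ℤ_120


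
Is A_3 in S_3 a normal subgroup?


H = A_3 in S_3
A_3 has index 2 in S_3, and every subgroup of index 2 is normal

Yes, normal subgroup


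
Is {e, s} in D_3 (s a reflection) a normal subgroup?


H = {e, s} in D_3 (s a reflection)
r·s·r⁻¹ = sr⁻² ≠ s for n ≥ 3, so {e, s} is not closed under conjugation

No, not a normal subgroup


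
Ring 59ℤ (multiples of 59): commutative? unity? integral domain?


59ℤ is a commutative ring under +,× but has no multiplicative identity (1 ∉ 59ℤ); it has no zero divisors, but without unity it is not an integral domain
Commutative: Yes
Integral domain: No
Has unity: No

59ℤ (multiples of 59): Commutative=Yes, Unity=No


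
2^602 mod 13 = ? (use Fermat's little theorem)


Fermat's little theorem: if p is prime and gcd(a,p)=1, then a^(p-1) ≡ 1 (mod p)
p = 13 is prime, gcd(2,13) = 1
Reduce exponent: 602 mod 12 = 2
So 2^602 ≡ 2^2 (mod 13)
2^2 mod 13 = 4

2^602 ≡ 4 (mod 13)


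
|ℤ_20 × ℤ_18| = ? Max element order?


|ℤ_20 × ℤ_18| = 20 × 18 = 360
Max element order = lcm(20,18) = 180
Cyclic? No (gcd=2)

|ℤ_20×ℤ_18| = 360, max element order = 180


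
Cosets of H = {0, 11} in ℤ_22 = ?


H = {0, 11}, |H| = 2
Number of cosets = |G|/|H| = 22/2 = 11
0 + H = {0, 11}
1 + H = {1, 12}
2 + H = {2, 13}
3 + H = {3, 14}
4 + H = {4, 15}
5 + H = {5, 16}
6 + H = {6, 17}
7 + H = {7, 18}
8 + H = {8, 19}
9 + H = {9, 20}
10 + H = {10, 21}

Cosets: 0+H={0,11}; 1+H={1,12}; 2+H={2,13}; 3+H={3,14}; 4+H={4,15}; 5+H={5,16}; 6+H={6,17}; 7+H={7,18}; 8+H={8,19}; 9+H={9,20}; 10+H={10,21}


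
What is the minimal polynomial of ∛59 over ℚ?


∛59 satisfies x³ - 59 = 0, irreducible over ℚ (no rational root; 59 is not a perfect cube)

Minimal polynomial: x³ - 59


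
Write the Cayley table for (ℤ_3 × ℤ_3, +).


Elements: {(0,0), (0,1), (0,2), (1,0), (1,1), (1,2), (2,0), (2,1), (2,2)}
Operation: componentwise addition mod (3, 3)
Entry (a, b) = ((a₁+b₁) mod 3, (a₂+b₂) mod 3)

Cayley table:
      | (0,0) | (0,1) | (0,2) | (1,0) | (1,1) | (1,2) | (2,0) | (2,1) | (2,2)
(0,0) | (0,0) | (0,1) | (0,2) | (1,0) | (1,1) | (1,2) | (2,0) | (2,1) | (2,2)
(0,1) | (0,1) | (0,2) | (0,0) | (1,1) | (1,2) | (1,0) | (2,1) | (2,2) | (2,0)
(0,2) | (0,2) | (0,0) | (0,1) | (1,2) | (1,0) | (1,1) | (2,2) | (2,0) | (2,1)
(1,0) | (1,0) | (1,1) | (1,2) | (2,0) | (2,1) | (2,2) | (0,0) | (0,1) | (0,2)
(1,1) | (1,1) | (1,2) | (1,0) | (2,1) | (2,2) | (2,0) | (0,1) | (0,2) | (0,0)
(1,2) | (1,2) | (1,0) | (1,1) | (2,2) | (2,0) | (2,1) | (0,2) | (0,0) | (0,1)
(2,0) | (2,0) | (2,1) | (2,2) | (0,0) | (0,1) | (0,2) | (1,0) | (1,1) | (1,2)
(2,1) | (2,1) | (2,2) | (2,0) | (0,1) | (0,2) | (0,0) | (1,1) | (1,2) | (1,0)
(2,2) | (2,2) | (2,0) | (2,1) | (0,2) | (0,0) | (0,1) | (1,2) | (1,0) | (1,1)


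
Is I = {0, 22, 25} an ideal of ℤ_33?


Check ideal conditions for I = {0, 22, 25} in ℤ_33:
(1) I is an additive subgroup? No
(2) For r ∈ ℤ_33 and a ∈ I: r·a ∈ I? No  [counterexample: r=2, a=22, r·a mod 33 = 11 ∉ I]

No, I is not an ideal of ℤ_33


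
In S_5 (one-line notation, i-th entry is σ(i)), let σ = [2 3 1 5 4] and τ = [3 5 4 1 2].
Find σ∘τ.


σ∘τ: apply τ first, then σ
1 →τ 3 →σ 1
2 →τ 5 →σ 4
3 →τ 4 →σ 5
4 →τ 1 →σ 2
5 →τ 2 →σ 3

σ∘τ = [1 4 5 2 3]


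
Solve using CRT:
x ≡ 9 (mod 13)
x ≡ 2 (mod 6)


m₁ = 13, m₂ = 6, gcd = 1, so CRT applies. M = m₁·m₂ = 78
Let M₁ = M/m₁ = 6, M₂ = M/m₂ = 13
Find y₁ ≡ M₁⁻¹ (mod m₁): 6⁻¹ ≡ 11 (mod 13)
Find y₂ ≡ M₂⁻¹ (mod m₂): 13⁻¹ ≡ 1 (mod 6)
x = a₁·M₁·y₁ + a₂·M₂·y₂ = 9·6·11 + 2·13·1 = 620
Reduce mod 78: x ≡ 74
Check: 74 mod 13 = 9 ✓, 74 mod 6 = 2 ✓

x ≡ 74 (mod 78)


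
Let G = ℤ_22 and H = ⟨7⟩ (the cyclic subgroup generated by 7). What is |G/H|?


|⟨7⟩| = n / gcd(7, 22) = 22 / 1 = 22
H is normal (ℤ_22 is abelian).
|G/H| = |G| / |H| = 22 / 22 = 1

|G/H| = 1


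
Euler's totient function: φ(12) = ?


φ(n) = count of k ∈ {1,...,n} with gcd(k,n)=1
Coprimes to 12: {1, 5, 7, 11}
Count: 4

φ(12) = 4


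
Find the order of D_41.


|D_n| = 2n (n rotations and n reflections)
|D_41| = 2×41 = 82

|D_41| = 82


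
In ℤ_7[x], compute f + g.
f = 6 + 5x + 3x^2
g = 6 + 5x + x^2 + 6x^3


Add coefficients mod 7:
x^0: 6 + 6 = 5 (mod 7)
x^1: 5 + 5 = 3 (mod 7)
x^2: 3 + 1 = 4 (mod 7)
x^3: 0 + 6 = 6 (mod 7)
Result: 5 + 3x + 4x^2 + 6x^3

f + g = 5 + 3x + 4x^2 + 6x^3


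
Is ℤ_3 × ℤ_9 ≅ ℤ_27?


Comparing ℤ_3 × ℤ_9 and ℤ_27:
gcd(3,9) = 3 ≠ 1. Max element order in ℤ_3×ℤ_9 is lcm(3,9) = 9 < 27, so it has no element of order 27

No, ℤ_3 × ℤ_9 ≇ ℤ_27


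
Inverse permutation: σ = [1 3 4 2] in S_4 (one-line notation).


To find σ⁻¹, swap domain and range:
σ(1) = 1 → σ⁻¹(1) = 1
σ(2) = 3 → σ⁻¹(3) = 2
σ(3) = 4 → σ⁻¹(4) = 3
σ(4) = 2 → σ⁻¹(2) = 4

σ⁻¹ = [1 4 2 3]


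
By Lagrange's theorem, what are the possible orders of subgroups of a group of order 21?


Lagrange's theorem: |H| divides |G|
|G| = 21
Divisors of 21: 1, 3, 7, 21

Possible subgroup orders: {1, 3, 7, 21}


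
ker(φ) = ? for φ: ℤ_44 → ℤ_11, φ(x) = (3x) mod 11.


Kernel = preimage of identity
ker(φ) = {x ∈ ℤ_44 : 3x ≡ 0 (mod 11)}. Since 11 | 44, φ is well-defined. The kernel is the cyclic subgroup ⟨11⟩ of ℤ_44 (order 4), i.e. {0, 11, 22, 33}

ker(φ) = {0, 11, 22, 33}


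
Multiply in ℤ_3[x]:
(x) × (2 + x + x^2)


Expand and collect like terms; reduce coefficients mod 3:
x^0: 0·2 = 0 ≡ 0 (mod 3)
x^1: 0·1 + 1·2 = 2 ≡ 2 (mod 3)
x^2: 0·1 + 1·1 = 1 ≡ 1 (mod 3)
x^3: 1·1 = 1 ≡ 1 (mod 3)
Result: 2x + x^2 + x^3

f · g = 2x + x^2 + x^3


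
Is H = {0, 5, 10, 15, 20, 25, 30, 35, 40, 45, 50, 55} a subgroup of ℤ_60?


Subgroup test for H = {0, 5, 10, 15, 20, 25, 30, 35, 40, 45, 50, 55} in (ℤ_60, +):
(1) 0 ∈ H? Yes
(2) Closure: for all a,b ∈ H, (a+b) mod 60 ∈ H? Yes
(3) Inverses: for all a ∈ H, -a mod 60 ∈ H? Yes

Yes, H is a subgroup of ℤ_60


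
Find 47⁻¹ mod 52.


Use the extended Euclidean algorithm to write 1 = 47·s + 52·t; then s mod 52 is the inverse.
Euclidean algorithm:
  47 = 0·52 + 47
  52 = 1·47 + 5
  47 = 9·5 + 2
  5 = 2·2 + 1
  2 = 2·1 + 0
gcd(47,52) = 1
Back-substitution gives: 47·(-21) + 52·(19) = 1
So 47⁻¹ ≡ -21 ≡ 31 (mod 52)
Check: 47 × 31 = 1457 ≡ 1 (mod 52) ✓

47⁻¹ ≡ 31 (mod 52)


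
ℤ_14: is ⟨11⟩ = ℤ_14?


g generates ℤ_n iff gcd(g, n) = 1
gcd(11, 14) = 1
Since gcd = 1, 11 is a generator.

Yes, 11 generates ℤ_14


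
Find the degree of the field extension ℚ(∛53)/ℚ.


∛53 has minimal polynomial x³ - 53 (irreducible over ℚ since 53 is not a perfect cube)

[ℚ(∛53)/ℚ] = 3


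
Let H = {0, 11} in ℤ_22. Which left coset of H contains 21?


21 + H = {21 + h (mod 22) : h ∈ H}
21+0=21, 21+11=10
21 + H = {10, 21} = 10 + H

21 + H = {10, 21}


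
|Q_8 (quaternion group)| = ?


Q_8 = {±1, ±i, ±j, ±k}
|Q_8| = 8

|Q_8 (quaternion group)| = 8


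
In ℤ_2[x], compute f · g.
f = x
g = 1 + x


Expand and collect like terms; reduce coefficients mod 2:
x^0: 0·1 = 0 ≡ 0 (mod 2)
x^1: 0·1 + 1·1 = 1 ≡ 1 (mod 2)
x^2: 1·1 = 1 ≡ 1 (mod 2)
Result: x + x^2

f · g = x + x^2


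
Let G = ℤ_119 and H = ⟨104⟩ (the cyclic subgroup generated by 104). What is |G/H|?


|⟨104⟩| = n / gcd(104, 119) = 119 / 1 = 119
H is normal (ℤ_119 is abelian).
|G/H| = |G| / |H| = 119 / 119 = 1

|G/H| = 1


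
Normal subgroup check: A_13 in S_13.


H = A_13 in S_13
A_13 has index 2 in S_13, and every subgroup of index 2 is normal

Yes, normal subgroup


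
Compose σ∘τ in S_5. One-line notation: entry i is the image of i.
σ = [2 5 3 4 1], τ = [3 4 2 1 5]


σ∘τ: apply τ first, then σ
1 →τ 3 →σ 3
2 →τ 4 →σ 4
3 →τ 2 →σ 5
4 →τ 1 →σ 2
5 →τ 5 →σ 1

σ∘τ = [3 4 5 2 1]


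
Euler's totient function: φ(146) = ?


Factor n: 146 = 2 × 73
φ(n) = n · ∏(1 - 1/p) over distinct primes p | n
φ(146) = 146 · (1 - 1/2) · (1 - 1/73) = 72

φ(146) = 72


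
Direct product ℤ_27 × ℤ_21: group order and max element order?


|ℤ_27 × ℤ_21| = 27 × 21 = 567
Max element order = lcm(27,21) = 189
Cyclic? No (gcd=3)

|ℤ_27×ℤ_21| = 567, max element order = 189


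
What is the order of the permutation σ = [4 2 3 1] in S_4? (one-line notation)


Cycle decomposition: (1 4)
Cycle lengths: 2
Order = lcm(2) = 2

ord(σ) = 2


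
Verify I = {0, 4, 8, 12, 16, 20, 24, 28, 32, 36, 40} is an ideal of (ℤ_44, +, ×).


Check ideal conditions for I = {0, 4, 8, 12, 16, 20, 24, 28, 32, 36, 40} in ℤ_44:
(1) I is an additive subgroup? Yes
(2) For r ∈ ℤ_44 and a ∈ I: r·a ∈ I? Yes

Yes, I is an ideal of ℤ_44


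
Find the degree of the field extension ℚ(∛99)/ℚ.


∛99 has minimal polynomial x³ - 99 (irreducible over ℚ since 99 is not a perfect cube)

[ℚ(∛99)/ℚ] = 3


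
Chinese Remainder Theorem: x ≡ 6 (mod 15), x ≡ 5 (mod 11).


m₁ = 15, m₂ = 11, gcd = 1, so CRT applies. M = m₁·m₂ = 165
Let M₁ = M/m₁ = 11, M₂ = M/m₂ = 15
Find y₁ ≡ M₁⁻¹ (mod m₁): 11⁻¹ ≡ 11 (mod 15)
Find y₂ ≡ M₂⁻¹ (mod m₂): 15⁻¹ ≡ 3 (mod 11)
x = a₁·M₁·y₁ + a₂·M₂·y₂ = 6·11·11 + 5·15·3 = 951
Reduce mod 165: x ≡ 126
Check: 126 mod 15 = 6 ✓, 126 mod 11 = 5 ✓

x ≡ 126 (mod 165)


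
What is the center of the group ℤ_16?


Z(G) = {g ∈ G | gx = xg for all x ∈ G}
ℤ_16 is abelian, so Z(G) = G

Z(ℤ_16) = ℤ_16


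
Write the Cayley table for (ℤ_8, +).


Elements: {0, 1, 2, 3, 4, 5, 6, 7}
Operation: addition mod 8
Entry (a, b) = (a + b) mod 8

Cayley table:
  | 0 | 1 | 2 | 3 | 4 | 5 | 6 | 7
0 | 0 | 1 | 2 | 3 | 4 | 5 | 6 | 7
1 | 1 | 2 | 3 | 4 | 5 | 6 | 7 | 0
2 | 2 | 3 | 4 | 5 | 6 | 7 | 0 | 1
3 | 3 | 4 | 5 | 6 | 7 | 0 | 1 | 2
4 | 4 | 5 | 6 | 7 | 0 | 1 | 2 | 3
5 | 5 | 6 | 7 | 0 | 1 | 2 | 3 | 4
6 | 6 | 7 | 0 | 1 | 2 | 3 | 4 | 5
7 | 7 | 0 | 1 | 2 | 3 | 4 | 5 | 6


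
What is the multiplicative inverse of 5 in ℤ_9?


Use the extended Euclidean algorithm to write 1 = 5·s + 9·t; then s mod 9 is the inverse.
Euclidean algorithm:
  5 = 0·9 + 5
  9 = 1·5 + 4
  5 = 1·4 + 1
  4 = 4·1 + 0
gcd(5,9) = 1
Back-substitution gives: 5·(2) + 9·(-1) = 1
So 5⁻¹ ≡ 2 ≡ 2 (mod 9)
Check: 5 × 2 = 10 ≡ 1 (mod 9) ✓

5⁻¹ ≡ 2 (mod 9)


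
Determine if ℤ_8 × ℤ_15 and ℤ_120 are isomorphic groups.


Comparing ℤ_8 × ℤ_15 and ℤ_120:
gcd(8,15) = 1, so ℤ_8 × ℤ_15 ≅ ℤ_120 (CRT)

Yes, ℤ_8 × ℤ_15 ≅ ℤ_120


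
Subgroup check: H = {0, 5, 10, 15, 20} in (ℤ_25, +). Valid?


Subgroup test for H = {0, 5, 10, 15, 20} in (ℤ_25, +):
(1) 0 ∈ H? Yes
(2) Closure: for all a,b ∈ H, (a+b) mod 25 ∈ H? Yes
(3) Inverses: for all a ∈ H, -a mod 25 ∈ H? Yes

Yes, H is a subgroup of ℤ_25


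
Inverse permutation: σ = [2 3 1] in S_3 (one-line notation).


To find σ⁻¹, swap domain and range:
σ(1) = 2 → σ⁻¹(2) = 1
σ(2) = 3 → σ⁻¹(3) = 2
σ(3) = 1 → σ⁻¹(1) = 3

σ⁻¹ = [3 1 2]


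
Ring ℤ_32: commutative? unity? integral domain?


ℤ_32 is a commutative ring with unity 1; 32 = 2×16 is composite, so 2·16 ≡ 0 gives zero divisors (not an integral domain)
Commutative: Yes
Integral domain: No
Has unity: Yes

ℤ_32: Commutative=Yes, Unity=Yes


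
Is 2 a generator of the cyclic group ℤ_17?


g generates ℤ_n iff gcd(g, n) = 1
gcd(2, 17) = 1
Since gcd = 1, 2 is a generator.

Yes, 2 generates ℤ_17


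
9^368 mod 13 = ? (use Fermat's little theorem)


Fermat's little theorem: if p is prime and gcd(a,p)=1, then a^(p-1) ≡ 1 (mod p)
p = 13 is prime, gcd(9,13) = 1
Reduce exponent: 368 mod 12 = 8
So 9^368 ≡ 9^8 (mod 13)
9^8 mod 13 = 3

9^368 ≡ 3 (mod 13)


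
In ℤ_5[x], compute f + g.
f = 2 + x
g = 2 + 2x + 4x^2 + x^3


Add coefficients mod 5:
x^0: 2 + 2 = 4 (mod 5)
x^1: 1 + 2 = 3 (mod 5)
x^2: 0 + 4 = 4 (mod 5)
x^3: 0 + 1 = 1 (mod 5)
Result: 4 + 3x + 4x^2 + x^3

f + g = 4 + 3x + 4x^2 + x^3


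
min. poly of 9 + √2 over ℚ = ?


Let α = 9 + √2. Then α - 9 = √2, so (α - 9)² = 2, giving α² - 18α + 79 = 0. Degree 2 and α ∉ ℚ, so this is the minimal polynomial.

Minimal polynomial: x² - 18x + 79


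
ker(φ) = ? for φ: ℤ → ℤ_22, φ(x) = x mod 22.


Kernel = preimage of identity
ker(φ) = {x ∈ ℤ : x ≡ 0 (mod 22)} = 22ℤ = {0, ±22, ±44, ...}

ker(φ) = 22ℤ


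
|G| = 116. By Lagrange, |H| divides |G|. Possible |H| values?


Lagrange's theorem: |H| divides |G|
|G| = 116
Divisors of 116: 1, 2, 4, 29, 58, 116

Possible subgroup orders: {1, 2, 4, 29, 58, 116}


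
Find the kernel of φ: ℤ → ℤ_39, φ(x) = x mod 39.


Kernel = preimage of identity
ker(φ) = {x ∈ ℤ : x ≡ 0 (mod 39)} = 39ℤ = {0, ±39, ±78, ...}

ker(φ) = 39ℤ


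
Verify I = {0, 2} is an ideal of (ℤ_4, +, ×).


Check ideal conditions for I = {0, 2} in ℤ_4:
(1) I is an additive subgroup? Yes
(2) For r ∈ ℤ_4 and a ∈ I: r·a ∈ I? Yes

Yes, I is an ideal of ℤ_4


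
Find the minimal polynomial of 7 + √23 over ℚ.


Let α = 7 + √23. Then α - 7 = √23, so (α - 7)² = 23, giving α² - 14α + 26 = 0. Degree 2 and α ∉ ℚ, so this is the minimal polynomial.

Minimal polynomial: x² - 14x + 26


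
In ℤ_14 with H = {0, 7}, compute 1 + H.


1 + H = {1 + h (mod 14) : h ∈ H}
1+0=1, 1+7=8

1 + H = {1, 8}


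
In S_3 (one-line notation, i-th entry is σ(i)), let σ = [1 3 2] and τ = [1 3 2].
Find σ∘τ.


σ∘τ: apply τ first, then σ
1 →τ 1 →σ 1
2 →τ 3 →σ 2
3 →τ 2 →σ 3

σ∘τ = [1 2 3]


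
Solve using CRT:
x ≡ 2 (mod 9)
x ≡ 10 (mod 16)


m₁ = 9, m₂ = 16, gcd = 1, so CRT applies. M = m₁·m₂ = 144
Let M₁ = M/m₁ = 16, M₂ = M/m₂ = 9
Find y₁ ≡ M₁⁻¹ (mod m₁): 16⁻¹ ≡ 4 (mod 9)
Find y₂ ≡ M₂⁻¹ (mod m₂): 9⁻¹ ≡ 9 (mod 16)
x = a₁·M₁·y₁ + a₂·M₂·y₂ = 2·16·4 + 10·9·9 = 938
Reduce mod 144: x ≡ 74
Check: 74 mod 9 = 2 ✓, 74 mod 16 = 10 ✓

x ≡ 74 (mod 144)


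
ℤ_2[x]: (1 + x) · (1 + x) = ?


Expand and collect like terms; reduce coefficients mod 2:
x^0: 1·1 = 1 ≡ 1 (mod 2)
x^1: 1·1 + 1·1 = 2 ≡ 0 (mod 2)
x^2: 1·1 = 1 ≡ 1 (mod 2)
Result: 1 + x^2

f · g = 1 + x^2


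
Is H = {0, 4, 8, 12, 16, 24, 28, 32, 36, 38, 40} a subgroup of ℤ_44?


Subgroup test for H = {0, 4, 8, 12, 16, 24, 28, 32, 36, 38, 40} in (ℤ_44, +):
(1) 0 ∈ H? Yes
(2) Closure: for all a,b ∈ H, (a+b) mod 44 ∈ H? No  [counterexample: 4 + 16 = 20 ∉ H]
(3) Inverses: for all a ∈ H, -a mod 44 ∈ H? No

No, H is not a subgroup of ℤ_44


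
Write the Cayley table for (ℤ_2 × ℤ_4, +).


Elements: {(0,0), (0,1), (0,2), (0,3), (1,0), (1,1), (1,2), (1,3)}
Operation: componentwise addition mod (2, 4)
Entry (a, b) = ((a₁+b₁) mod 2, (a₂+b₂) mod 4)

Cayley table:
      | (0,0) | (0,1) | (0,2) | (0,3) | (1,0) | (1,1) | (1,2) | (1,3)
(0,0) | (0,0) | (0,1) | (0,2) | (0,3) | (1,0) | (1,1) | (1,2) | (1,3)
(0,1) | (0,1) | (0,2) | (0,3) | (0,0) | (1,1) | (1,2) | (1,3) | (1,0)
(0,2) | (0,2) | (0,3) | (0,0) | (0,1) | (1,2) | (1,3) | (1,0) | (1,1)
(0,3) | (0,3) | (0,0) | (0,1) | (0,2) | (1,3) | (1,0) | (1,1) | (1,2)
(1,0) | (1,0) | (1,1) | (1,2) | (1,3) | (0,0) | (0,1) | (0,2) | (0,3)
(1,1) | (1,1) | (1,2) | (1,3) | (1,0) | (0,1) | (0,2) | (0,3) | (0,0)
(1,2) | (1,2) | (1,3) | (1,0) | (1,1) | (0,2) | (0,3) | (0,0) | (0,1)
(1,3) | (1,3) | (1,0) | (1,1) | (1,2) | (0,3) | (0,0) | (0,1) | (0,2)


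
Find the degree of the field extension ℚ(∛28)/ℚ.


∛28 has minimal polynomial x³ - 28 (irreducible over ℚ since 28 is not a perfect cube)

[ℚ(∛28)/ℚ] = 3


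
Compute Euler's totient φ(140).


Factor n: 140 = 2^2 × 5 × 7
φ(n) = n · ∏(1 - 1/p) over distinct primes p | n
φ(140) = 140 · (1 - 1/2) · (1 - 1/5) · (1 - 1/7) = 48

φ(140) = 48


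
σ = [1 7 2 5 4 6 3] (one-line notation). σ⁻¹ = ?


To find σ⁻¹, swap domain and range:
σ(1) = 1 → σ⁻¹(1) = 1
σ(2) = 7 → σ⁻¹(7) = 2
σ(3) = 2 → σ⁻¹(2) = 3
σ(4) = 5 → σ⁻¹(5) = 4
σ(5) = 4 → σ⁻¹(4) = 5
σ(6) = 6 → σ⁻¹(6) = 6
σ(7) = 3 → σ⁻¹(3) = 7

σ⁻¹ = [1 3 7 5 4 6 2]


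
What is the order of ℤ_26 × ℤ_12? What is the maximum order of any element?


|ℤ_26 × ℤ_12| = 26 × 12 = 312
Max element order = lcm(26,12) = 156
Cyclic? No (gcd=2)

|ℤ_26×ℤ_12| = 312, max element order = 156


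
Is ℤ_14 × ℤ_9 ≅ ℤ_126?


Comparing ℤ_14 × ℤ_9 and ℤ_126:
gcd(14,9) = 1, so ℤ_14 × ℤ_9 ≅ ℤ_126 (CRT)

Yes, ℤ_14 × ℤ_9 ≅ ℤ_126


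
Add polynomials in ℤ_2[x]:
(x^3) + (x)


Add coefficients mod 2:
x^0: 0 + 0 = 0 (mod 2)
x^1: 0 + 1 = 1 (mod 2)
x^2: 0 + 0 = 0 (mod 2)
x^3: 1 + 0 = 1 (mod 2)
Result: x + x^3

f + g = x + x^3


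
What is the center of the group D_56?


Z(G) = {g ∈ G | gx = xg for all x ∈ G}
For even n, Z(D_n) = {e, r^(n/2)}: the 180° rotation r^28 commutes with every reflection and rotation

Z(D_56) = {e, r^28}


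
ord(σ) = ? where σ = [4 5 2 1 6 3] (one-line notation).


Cycle decomposition: (1 4) (2 5 6 3)
Cycle lengths: 2, 4
Order = lcm(2, 4) = 4

ord(σ) = 4


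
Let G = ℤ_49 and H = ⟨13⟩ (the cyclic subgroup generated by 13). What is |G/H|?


|⟨13⟩| = n / gcd(13, 49) = 49 / 1 = 49
H is normal (ℤ_49 is abelian).
|G/H| = |G| / |H| = 49 / 49 = 1

|G/H| = 1


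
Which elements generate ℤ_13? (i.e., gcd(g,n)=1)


g generates ℤ_n iff gcd(g,n) = 1
Checking each g ∈ {1,...,12}:
gcd(1,13) = 1
gcd(2,13) = 1
gcd(3,13) = 1
gcd(4,13) = 1
gcd(5,13) = 1
gcd(6,13) = 1
gcd(7,13) = 1
gcd(8,13) = 1
gcd(9,13) = 1
gcd(10,13) = 1
gcd(11,13) = 1
gcd(12,13) = 1
Generators: {1, 2, 3, 4, 5, 6, 7, 8, 9, 10, 11, 12}
Number of generators = φ(13) = 12

Generators of ℤ_13 = {1, 2, 3, 4, 5, 6, 7, 8, 9, 10, 11, 12}


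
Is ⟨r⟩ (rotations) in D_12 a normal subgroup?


H = ⟨r⟩ (rotations) in D_12
The rotation subgroup ⟨r⟩ has index 2 in D_12, so it is normal

Yes, normal subgroup


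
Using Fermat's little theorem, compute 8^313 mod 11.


Fermat's little theorem: if p is prime and gcd(a,p)=1, then a^(p-1) ≡ 1 (mod p)
p = 11 is prime, gcd(8,11) = 1
Reduce exponent: 313 mod 10 = 3
So 8^313 ≡ 8^3 (mod 11)
8^3 mod 11 = 6

8^313 ≡ 6 (mod 11)


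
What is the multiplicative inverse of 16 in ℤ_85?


Use the extended Euclidean algorithm to write 1 = 16·s + 85·t; then s mod 85 is the inverse.
Euclidean algorithm:
  16 = 0·85 + 16
  85 = 5·16 + 5
  16 = 3·5 + 1
  5 = 5·1 + 0
gcd(16,85) = 1
Back-substitution gives: 16·(16) + 85·(-3) = 1
So 16⁻¹ ≡ 16 ≡ 16 (mod 85)
Check: 16 × 16 = 256 ≡ 1 (mod 85) ✓

16⁻¹ ≡ 16 (mod 85)


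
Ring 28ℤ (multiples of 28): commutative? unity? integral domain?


28ℤ is a commutative ring under +,× but has no multiplicative identity (1 ∉ 28ℤ); it has no zero divisors, but without unity it is not an integral domain
Commutative: Yes
Integral domain: No
Has unity: No

28ℤ (multiples of 28): Commutative=Yes, Unity=No


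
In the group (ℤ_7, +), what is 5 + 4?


Operation: addition mod 7
5 + 4 = (a + b) mod 7 with a = 5, b = 4

5 + 4 = 2


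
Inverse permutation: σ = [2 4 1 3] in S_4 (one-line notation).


To find σ⁻¹, swap domain and range:
σ(1) = 2 → σ⁻¹(2) = 1
σ(2) = 4 → σ⁻¹(4) = 2
σ(3) = 1 → σ⁻¹(1) = 3
σ(4) = 3 → σ⁻¹(3) = 4

σ⁻¹ = [3 1 4 2]


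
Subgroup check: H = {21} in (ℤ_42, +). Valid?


Subgroup test for H = {21} in (ℤ_42, +):
(1) 0 ∈ H? No
(2) Closure: for all a,b ∈ H, (a+b) mod 42 ∈ H? No  [counterexample: 21 + 21 = 0 ∉ H]
(3) Inverses: for all a ∈ H, -a mod 42 ∈ H? Yes

No, H is not a subgroup of ℤ_42


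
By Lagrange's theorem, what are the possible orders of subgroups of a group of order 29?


Lagrange's theorem: |H| divides |G|
|G| = 29
Divisors of 29: 1, 29

Possible subgroup orders: {1, 29}


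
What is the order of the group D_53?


|D_n| = 2n (n rotations and n reflections)
|D_53| = 2×53 = 106

|D_53| = 106


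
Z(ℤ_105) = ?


Z(G) = {g ∈ G | gx = xg for all x ∈ G}
ℤ_105 is abelian, so Z(G) = G

Z(ℤ_105) = ℤ_105


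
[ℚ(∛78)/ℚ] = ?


∛78 has minimal polynomial x³ - 78 (irreducible over ℚ since 78 is not a perfect cube)

[ℚ(∛78)/ℚ] = 3


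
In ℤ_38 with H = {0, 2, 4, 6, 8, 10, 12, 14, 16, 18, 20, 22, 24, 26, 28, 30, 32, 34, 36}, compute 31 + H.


31 + H = {31 + h (mod 38) : h ∈ H}
31+0=31, 31+2=33, 31+4=35, 31+6=37, 31+8=1, 31+10=3, 31+12=5, 31+14=7, 31+16=9, 31+18=11, 31+20=13, 31+22=15, 31+24=17, 31+26=19, 31+28=21, 31+30=23, 31+32=25, 31+34=27, 31+36=29
31 + H = {1, 3, 5, 7, 9, 11, 13, 15, 17, 19, 21, 23, 25, 27, 29, 31, 33, 35, 37} = 1 + H

31 + H = {1, 3, 5, 7, 9, 11, 13, 15, 17, 19, 21, 23, 25, 27, 29, 31, 33, 35, 37}


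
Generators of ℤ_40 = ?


g generates ℤ_n iff gcd(g,n) = 1
Prime factors of 40: 2, 5
Generators are g ∈ {1,...,39} not divisible by any of these primes.
Generators: {1, 3, 7, 9, 11, 13, 17, 19, 21, 23, 27, 29, 31, 33, 37, 39}
Number of generators = φ(40) = 16

Generators of ℤ_40 = {1, 3, 7, 9, 11, 13, 17, 19, 21, 23, 27, 29, 31, 33, 37, 39}


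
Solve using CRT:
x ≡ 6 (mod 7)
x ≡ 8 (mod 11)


m₁ = 7, m₂ = 11, gcd = 1, so CRT applies. M = m₁·m₂ = 77
Let M₁ = M/m₁ = 11, M₂ = M/m₂ = 7
Find y₁ ≡ M₁⁻¹ (mod m₁): 11⁻¹ ≡ 2 (mod 7)
Find y₂ ≡ M₂⁻¹ (mod m₂): 7⁻¹ ≡ 8 (mod 11)
x = a₁·M₁·y₁ + a₂·M₂·y₂ = 6·11·2 + 8·7·8 = 580
Reduce mod 77: x ≡ 41
Check: 41 mod 7 = 6 ✓, 41 mod 11 = 8 ✓

x ≡ 41 (mod 77)


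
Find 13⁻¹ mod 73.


Use the extended Euclidean algorithm to write 1 = 13·s + 73·t; then s mod 73 is the inverse.
Euclidean algorithm:
  13 = 0·73 + 13
  73 = 5·13 + 8
  13 = 1·8 + 5
  8 = 1·5 + 3
  5 = 1·3 + 2
  3 = 1·2 + 1
  2 = 2·1 + 0
gcd(13,73) = 1
Back-substitution gives: 13·(-28) + 73·(5) = 1
So 13⁻¹ ≡ -28 ≡ 45 (mod 73)
Check: 13 × 45 = 585 ≡ 1 (mod 73) ✓

13⁻¹ ≡ 45 (mod 73)


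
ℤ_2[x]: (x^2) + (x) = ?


Add coefficients mod 2:
x^0: 0 + 0 = 0 (mod 2)
x^1: 0 + 1 = 1 (mod 2)
x^2: 1 + 0 = 1 (mod 2)
Result: x + x^2

f + g = x + x^2


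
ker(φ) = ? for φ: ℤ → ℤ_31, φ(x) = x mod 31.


Kernel = preimage of identity
ker(φ) = {x ∈ ℤ : x ≡ 0 (mod 31)} = 31ℤ = {0, ±31, ±62, ...}

ker(φ) = 31ℤ


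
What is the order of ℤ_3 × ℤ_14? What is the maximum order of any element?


|ℤ_3 × ℤ_14| = 3 × 14 = 42
Max element order = lcm(3,14) = 42
Cyclic? Yes (gcd=1)

|ℤ_3×ℤ_14| = 42, max element order = 42


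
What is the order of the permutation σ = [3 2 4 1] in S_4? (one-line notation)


Cycle decomposition: (1 3 4)
Cycle lengths: 3
Order = lcm(3) = 3

ord(σ) = 3


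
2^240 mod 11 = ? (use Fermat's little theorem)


Fermat's little theorem: if p is prime and gcd(a,p)=1, then a^(p-1) ≡ 1 (mod p)
p = 11 is prime, gcd(2,11) = 1
Reduce exponent: 240 mod 10 = 0
So 2^240 ≡ 2^0 (mod 11)
2^0 = 1

2^240 ≡ 1 (mod 11)


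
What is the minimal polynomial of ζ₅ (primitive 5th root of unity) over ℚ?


ζ₅ is a root of Φ₅(x) = x⁴ + x³ + x² + x + 1, irreducible over ℚ

Minimal polynomial: x⁴ + x³ + x² + x + 1


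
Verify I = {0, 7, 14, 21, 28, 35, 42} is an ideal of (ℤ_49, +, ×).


Check ideal conditions for I = {0, 7, 14, 21, 28, 35, 42} in ℤ_49:
(1) I is an additive subgroup? Yes
(2) For r ∈ ℤ_49 and a ∈ I: r·a ∈ I? Yes

Yes, I is an ideal of ℤ_49


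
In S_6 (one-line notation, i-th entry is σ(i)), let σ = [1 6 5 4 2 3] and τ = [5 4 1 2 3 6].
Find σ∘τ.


σ∘τ: apply τ first, then σ
1 →τ 5 →σ 2
2 →τ 4 →σ 4
3 →τ 1 →σ 1
4 →τ 2 →σ 6
5 →τ 3 →σ 5
6 →τ 6 →σ 3

σ∘τ = [2 4 1 6 5 3]


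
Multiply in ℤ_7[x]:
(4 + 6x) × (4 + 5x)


Expand and collect like terms; reduce coefficients mod 7:
x^0: 4·4 = 16 ≡ 2 (mod 7)
x^1: 4·5 + 6·4 = 44 ≡ 2 (mod 7)
x^2: 6·5 = 30 ≡ 2 (mod 7)
Result: 2 + 2x + 2x^2

f · g = 2 + 2x + 2x^2


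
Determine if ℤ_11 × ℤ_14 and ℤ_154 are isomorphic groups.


Comparing ℤ_11 × ℤ_14 and ℤ_154:
gcd(11,14) = 1, so ℤ_11 × ℤ_14 ≅ ℤ_154 (CRT)

Yes, ℤ_11 × ℤ_14 ≅ ℤ_154


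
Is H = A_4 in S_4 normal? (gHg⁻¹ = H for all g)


H = A_4 in S_4
A_4 has index 2 in S_4, and every subgroup of index 2 is normal

Yes, normal subgroup


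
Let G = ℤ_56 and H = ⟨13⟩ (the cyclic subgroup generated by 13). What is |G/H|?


|⟨13⟩| = n / gcd(13, 56) = 56 / 1 = 56
H is normal (ℤ_56 is abelian).
|G/H| = |G| / |H| = 56 / 56 = 1

|G/H| = 1


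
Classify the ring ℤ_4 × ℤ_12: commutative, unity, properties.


Direct product ring; commutative with unity (1,1); but (1,0)·(0,1) = (0,0) gives zero divisors, so not an integral domain
Commutative: Yes
Integral domain: No
Has unity: Yes

ℤ_4 × ℤ_12: Commutative=Yes, Unity=Yes


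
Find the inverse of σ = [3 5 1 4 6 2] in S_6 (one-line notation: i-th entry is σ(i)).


To find σ⁻¹, swap domain and range:
σ(1) = 3 → σ⁻¹(3) = 1
σ(2) = 5 → σ⁻¹(5) = 2
σ(3) = 1 → σ⁻¹(1) = 3
σ(4) = 4 → σ⁻¹(4) = 4
σ(5) = 6 → σ⁻¹(6) = 5
σ(6) = 2 → σ⁻¹(2) = 6

σ⁻¹ = [3 6 1 4 2 5]


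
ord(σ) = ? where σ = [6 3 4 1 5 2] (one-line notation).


Cycle decomposition: (1 6 2 3 4)
Cycle lengths: 5
Order = lcm(5) = 5

ord(σ) = 5


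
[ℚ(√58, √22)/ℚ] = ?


[ℚ(√58,√22):ℚ] = [ℚ(√58,√22):ℚ(√58)]·[ℚ(√58):ℚ] = 2·2 = 4

[ℚ(√58, √22)/ℚ] = 4


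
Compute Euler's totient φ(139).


Factor n: 139 = 139
φ(n) = n · ∏(1 - 1/p) over distinct primes p | n
φ(139) = 139 · (1 - 1/139) = 138

φ(139) = 138


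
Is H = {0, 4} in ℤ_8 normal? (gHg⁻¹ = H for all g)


H = {0, 4} in ℤ_8
ℤ_8 is abelian; every subgroup of an abelian group is normal

Yes, normal subgroup


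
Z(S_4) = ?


Z(G) = {g ∈ G | gx = xg for all x ∈ G}
S_n is non-abelian for n ≥ 3; Z(S_4) is trivial

Z(S_4) = {e}


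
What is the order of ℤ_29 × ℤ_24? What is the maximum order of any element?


|ℤ_29 × ℤ_24| = 29 × 24 = 696
Max element order = lcm(29,24) = 696
Cyclic? Yes (gcd=1)

|ℤ_29×ℤ_24| = 696, max element order = 696


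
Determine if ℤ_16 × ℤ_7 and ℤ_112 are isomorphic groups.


Comparing ℤ_16 × ℤ_7 and ℤ_112:
gcd(16,7) = 1, so ℤ_16 × ℤ_7 ≅ ℤ_112 (CRT)

Yes, ℤ_16 × ℤ_7 ≅ ℤ_112


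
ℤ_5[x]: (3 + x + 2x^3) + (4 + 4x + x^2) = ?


Add coefficients mod 5:
x^0: 3 + 4 = 2 (mod 5)
x^1: 1 + 4 = 0 (mod 5)
x^2: 0 + 1 = 1 (mod 5)
x^3: 2 + 0 = 2 (mod 5)
Result: 2 + x^2 + 2x^3

f + g = 2 + x^2 + 2x^3


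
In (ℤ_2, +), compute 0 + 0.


Operation: addition mod 2
0 + 0 = (a + b) mod 2 with a = 0, b = 0

0 + 0 = 0


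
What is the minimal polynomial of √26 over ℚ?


√26 satisfies x² - 26 = 0, irreducible over ℚ since 26 is squarefree

Minimal polynomial: x² - 26


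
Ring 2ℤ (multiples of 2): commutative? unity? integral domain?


2ℤ is a commutative ring under +,× but has no multiplicative identity (1 ∉ 2ℤ); it has no zero divisors, but without unity it is not an integral domain
Commutative: Yes
Integral domain: No
Has unity: No

2ℤ (multiples of 2): Commutative=Yes, Unity=No
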